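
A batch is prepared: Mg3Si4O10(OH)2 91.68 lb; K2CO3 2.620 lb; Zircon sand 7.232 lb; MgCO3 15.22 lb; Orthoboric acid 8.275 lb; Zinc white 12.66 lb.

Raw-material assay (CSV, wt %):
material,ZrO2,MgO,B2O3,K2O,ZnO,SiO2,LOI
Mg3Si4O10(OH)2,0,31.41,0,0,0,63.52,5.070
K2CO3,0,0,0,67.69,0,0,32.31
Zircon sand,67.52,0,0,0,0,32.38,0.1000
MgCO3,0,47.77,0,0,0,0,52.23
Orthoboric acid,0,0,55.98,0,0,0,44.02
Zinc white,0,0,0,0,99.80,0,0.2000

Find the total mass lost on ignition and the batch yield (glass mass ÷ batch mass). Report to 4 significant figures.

LOI loss = 17.12 lb; glass = 120.6 lb; yield = 87.57%

Working values are printed (rounded to four significant digits) as written — all internal work keeps full precision in all steps. A single rounding completes every reported value; derived quantities, including the yield, net glass mass, totals, ignition loss, six oxide percentages, are carried starting from the weights at 120.6 lb of glass in full precision exactly as printed in the problem or answer text.
Material-by-material LOI:
  Mg3Si4O10(OH)2: 91.68 × 0.05070 = 4.648 lb
  K2CO3: 2.620 × 0.3231 = 0.8465 lb
  Zircon sand: 7.232 × 0.001000 = 0.007232 lb
  MgCO3: 15.22 × 0.5223 = 7.949 lb
  Orthoboric acid: 8.275 × 0.4402 = 3.643 lb
  Zinc white: 12.66 × 0.002000 = 0.02532 lb
Total LOI = 17.12 lb
Glass = batch − LOI = 137.7 − 17.12 = 120.6 lb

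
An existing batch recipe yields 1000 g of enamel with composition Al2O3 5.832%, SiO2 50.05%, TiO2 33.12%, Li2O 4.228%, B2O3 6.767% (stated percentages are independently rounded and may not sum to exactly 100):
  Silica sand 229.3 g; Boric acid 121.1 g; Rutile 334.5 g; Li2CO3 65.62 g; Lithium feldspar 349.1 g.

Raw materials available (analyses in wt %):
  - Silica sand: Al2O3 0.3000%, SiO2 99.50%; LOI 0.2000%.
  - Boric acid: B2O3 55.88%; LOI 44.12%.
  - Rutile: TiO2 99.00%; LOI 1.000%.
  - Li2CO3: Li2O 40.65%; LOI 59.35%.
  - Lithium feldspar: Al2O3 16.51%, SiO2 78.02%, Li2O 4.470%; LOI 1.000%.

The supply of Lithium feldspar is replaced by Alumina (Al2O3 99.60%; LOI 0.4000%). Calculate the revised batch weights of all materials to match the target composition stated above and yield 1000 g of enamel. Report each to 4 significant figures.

Working values are shown rounded to 4 significant figures between the steps. The whole derivation runs at full float precision through every step — a single rounding yields every reported figure; derived quantities (LOI, the totals, net glass mass, five oxide percentages, the yield) are computed from the weighed amounts at 1000 g of glass in exact precision as set out in the problem or the answer.
The oxide mass targets at 1000 g enamel:
  Al2O3: 5.832% × 1000 = 58.32 g
  SiO2: 50.05% × 1000 = 500.5 g
  TiO2: 33.12% × 1000 = 331.2 g
  Li2O: 4.228% × 1000 = 42.28 g
  B2O3: 6.767% × 1000 = 67.67 g
Sums-versus-targets review applying the batch weights above, versus the basis set out (sums match the target masses inside rounding margins):
  Al2O3: 503.0·0.003000 + 57.04·0.9960 = 58.32 g (target 58.32 g)
  SiO2: 503.0·0.9950 = 500.5 g (target 500.5 g)
  TiO2: 334.5·0.9900 = 331.2 g (target 331.2 g)
  Li2O: 104.0·0.4065 = 42.28 g (target 42.28 g)
  B2O3: 121.1·0.5588 = 67.67 g (target 67.67 g)
Glass-mass closure: batch Σ − ignition loss = 999.9 g (per-oxide target masses sum to 1000 g; basis as stated: 1000 g — deltas are rounding alone).
Adding the batch up: Σ batch = 1120 g; the LOI term Σ batch·LOI equals 119.7 g; glass ÷ batch gives a yield of 89.31%.

Revised batch per 1000 g enamel:
  Silica sand: 503.0 g
  Boric acid: 121.1 g
  Rutile: 334.5 g
  Li2CO3: 104.0 g
  Alumina: 57.04 g
Total batch = 1120 g; LOI loss = 119.7 g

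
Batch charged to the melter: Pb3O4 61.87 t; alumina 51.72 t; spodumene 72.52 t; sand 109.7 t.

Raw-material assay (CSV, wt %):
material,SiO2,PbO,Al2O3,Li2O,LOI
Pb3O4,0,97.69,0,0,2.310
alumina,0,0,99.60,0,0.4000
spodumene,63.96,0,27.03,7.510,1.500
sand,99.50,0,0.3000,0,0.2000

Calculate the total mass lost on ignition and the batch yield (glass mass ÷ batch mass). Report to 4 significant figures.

LOI loss = 2.943 t; glass = 292.9 t; yield = 99.01%

Values along the way are shown (rounded to four significant digits) between the steps; all arithmetic maintains exact precision from first step to last — every reported number is rounded once only; all derived quantities (the totals, net glass mass, ignition loss, four oxide percentages, yield) are computed from the weighed amounts on 292.9 t of glass at full float precision, exactly as shown in the problem or the answer.
Per-material ignition loss:
  Pb3O4: 61.87 × 0.02310 = 1.429 t
  alumina: 51.72 × 0.004000 = 0.2069 t
  spodumene: 72.52 × 0.01500 = 1.088 t
  sand: 109.7 × 0.002000 = 0.2194 t
Total LOI = 2.943 t
Glass = batch − LOI = 295.8 − 2.943 = 292.9 t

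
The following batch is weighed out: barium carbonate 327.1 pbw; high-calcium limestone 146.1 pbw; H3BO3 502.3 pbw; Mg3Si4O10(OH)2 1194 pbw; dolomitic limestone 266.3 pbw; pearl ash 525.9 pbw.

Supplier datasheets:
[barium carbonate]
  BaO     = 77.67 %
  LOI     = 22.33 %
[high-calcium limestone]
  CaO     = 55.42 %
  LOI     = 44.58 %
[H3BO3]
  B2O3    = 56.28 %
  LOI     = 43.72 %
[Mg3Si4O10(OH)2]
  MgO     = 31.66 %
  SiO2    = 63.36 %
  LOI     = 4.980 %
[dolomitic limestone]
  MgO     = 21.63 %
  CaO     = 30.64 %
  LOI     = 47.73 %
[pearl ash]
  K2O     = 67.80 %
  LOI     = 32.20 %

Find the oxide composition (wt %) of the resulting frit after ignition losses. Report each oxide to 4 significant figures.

Intermediates are printed, rounded to 4 significant digits, in the printout; all arithmetic holds full float precision at each step; exactly one rounding goes into every reported result. Derived quantities (the six compositions, LOI, glass mass, totals, the yield) are rebuilt starting from the weights at 2248 pbw of glass at full precision, exactly as printed in question or answer.
Delivered oxide masses:
  K2O: 525.9·0.6780 = 356.6 pbw
  MgO: 1194·0.3166 + 266.3·0.2163 = 435.6 pbw
  BaO: 327.1·0.7767 = 254.1 pbw
  B2O3: 502.3·0.5628 = 282.7 pbw
  CaO: 146.1·0.5542 + 266.3·0.3064 = 162.6 pbw
  SiO2: 1194·0.6336 = 756.5 pbw
LOI: 327.1·0.2233 + 146.1·0.4458 + 502.3·0.4372 + 1194·0.04980 + 266.3·0.4773 + 525.9·0.3220 = 713.7 pbw
Glass mass = batch − LOI = 2962 − 713.7 = 2248 pbw (= the summed oxide contributions)
wt % = oxide mass / glass mass × 100

Glass mass = 2248 pbw (batch 2962 − LOI 713.7).
Composition: K2O 15.86%, MgO 19.38%, BaO 11.30%, B2O3 12.58%, CaO 7.231%, SiO2 33.65%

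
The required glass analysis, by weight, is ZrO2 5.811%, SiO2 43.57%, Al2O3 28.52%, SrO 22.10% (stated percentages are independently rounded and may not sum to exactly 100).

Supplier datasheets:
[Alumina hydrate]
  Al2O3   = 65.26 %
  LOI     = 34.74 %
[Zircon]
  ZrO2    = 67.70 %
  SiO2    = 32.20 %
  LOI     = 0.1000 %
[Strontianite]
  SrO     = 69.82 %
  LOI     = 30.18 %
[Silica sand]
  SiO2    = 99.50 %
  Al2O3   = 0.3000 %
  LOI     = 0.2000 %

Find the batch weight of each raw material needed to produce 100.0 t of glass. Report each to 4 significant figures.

Batch per 100.0 t glass:
  Alumina hydrate: 43.51 t
  Zircon: 8.583 t
  Strontianite: 31.65 t
  Silica sand: 41.01 t
Total batch = 124.8 t; LOI loss = 24.76 t; yield = 80.15%

In-progress results are printed rounded to four significant figures within the worked lines — all arithmetic keeps exact precision through the solve — a single rounding yields every reported figure — all derived quantities are carried from the weighed amounts for 100.0 t of glass at full precision (totals, net glass mass, LOI, the yield, four oxide percentages), as given in problem or answer.
Oxide-by-oxide targets in 100.0 t glass:
  ZrO2: 5.811% × 100.0 = 5.811 t
  SiO2: 43.57% × 100.0 = 43.57 t
  Al2O3: 28.52% × 100.0 = 28.52 t
  SrO: 22.10% × 100.0 = 22.10 t
Checking each oxide sum given the weights on record, against the basis in use (summed amounts equal target values given rounding of the digits):
  ZrO2: 8.583·0.6770 = 5.811 t (target 5.811 t)
  SiO2: 8.583·0.3220 + 41.01·0.9950 = 43.57 t (target 43.57 t)
  Al2O3: 43.51·0.6526 + 41.01·0.003000 = 28.52 t (target 28.52 t)
  SrO: 31.65·0.6982 = 22.10 t (target 22.10 t)
The glass-mass cross-check: net batch after ignition = 100.0 t (targets for the oxides total 100.0 t; basis as stated: 100.0 t — any gap is answer rounding).
Batch total: Σ batch = 124.8 t; ignition loss, Σ(batch × LOI) = 24.76 t; yield: glass divided by total = 80.15%.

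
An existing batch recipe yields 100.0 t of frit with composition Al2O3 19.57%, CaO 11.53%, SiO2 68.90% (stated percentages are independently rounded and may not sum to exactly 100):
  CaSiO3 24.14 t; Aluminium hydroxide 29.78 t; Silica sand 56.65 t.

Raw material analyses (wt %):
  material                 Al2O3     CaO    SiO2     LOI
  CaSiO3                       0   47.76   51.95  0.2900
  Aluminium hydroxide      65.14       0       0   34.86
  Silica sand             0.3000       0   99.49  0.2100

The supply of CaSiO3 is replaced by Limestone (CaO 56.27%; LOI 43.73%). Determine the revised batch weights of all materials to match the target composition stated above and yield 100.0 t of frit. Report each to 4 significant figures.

The whole derivation keeps full precision throughout; rounding to 4 significant figures extends to every intermediate as displayed — exactly one rounding is applied to each reported number. Derived quantities, which include net glass mass, three oxide percentages, yield, LOI, totals, are rebuilt in full precision, as set out in the problem or the answer, using the weight values on 100.0 t of glass.
Oxide-by-oxide targets in 100.0 t frit:
  Al2O3: 19.57% × 100.0 = 19.57 t
  CaO: 11.53% × 100.0 = 11.53 t
  SiO2: 68.90% × 100.0 = 68.90 t
Balance tally, oxide-wise, using the reported weights, against the basis in use (every target is met by its sum up to rounding of the answer):
  Al2O3: 29.72·0.6514 + 69.25·0.003000 = 19.57 t (target 19.57 t)
  CaO: 20.49·0.5627 = 11.53 t (target 11.53 t)
  SiO2: 69.25·0.9949 = 68.90 t (target 68.90 t)
Consistency of the glass mass: total charge less LOI = 99.99 t (oxide target masses add up to 100.0 t; versus the stated basis of 100.0 t — gaps are rounding artifacts).
Summing the batch: Σ batch = 119.5 t; LOI removed, Σ of batch·LOI: 19.47 t; yield: glass divided by total = 83.70%.

Revised batch per 100.0 t frit:
  Limestone: 20.49 t
  Aluminium hydroxide: 29.72 t
  Silica sand: 69.25 t
Total batch = 119.5 t; LOI loss = 19.47 t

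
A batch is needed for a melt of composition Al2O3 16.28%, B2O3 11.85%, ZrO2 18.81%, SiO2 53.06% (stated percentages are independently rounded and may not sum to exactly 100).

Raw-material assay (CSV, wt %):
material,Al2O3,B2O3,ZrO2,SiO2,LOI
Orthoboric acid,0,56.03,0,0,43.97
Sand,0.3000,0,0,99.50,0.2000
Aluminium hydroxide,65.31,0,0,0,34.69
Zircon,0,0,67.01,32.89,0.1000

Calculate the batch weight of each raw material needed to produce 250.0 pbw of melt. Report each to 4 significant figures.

Batch per 250.0 pbw melt:
  Orthoboric acid: 52.87 pbw
  Sand: 110.1 pbw
  Aluminium hydroxide: 61.81 pbw
  Zircon: 70.18 pbw
Total batch = 295.0 pbw; LOI loss = 44.98 pbw; yield = 84.75%

Values along the way are shown rounded off to 4 significant figures when written out; each numeric step carries exact precision at each step — a single rounding produces each reported value. Derived quantities, which include the yield, four oxide percentages, ignition loss, glass mass, totals, are computed at exact precision, as given in either problem or answer, starting from the weights on 250.0 pbw of glass.
The oxide mass targets at 250.0 pbw melt:
  Al2O3: 16.28% × 250.0 = 40.70 pbw
  B2O3: 11.85% × 250.0 = 29.62 pbw
  ZrO2: 18.81% × 250.0 = 47.02 pbw
  SiO2: 53.06% × 250.0 = 132.6 pbw
Per-oxide balance check applying the batch weights above, on the stated basis (delivered sums recover each target exact up to rounding of places):
  Al2O3: 110.1·0.003000 + 61.81·0.6531 = 40.70 pbw (target 40.70 pbw)
  B2O3: 52.87·0.5603 = 29.62 pbw (target 29.62 pbw)
  ZrO2: 70.18·0.6701 = 47.03 pbw (target 47.02 pbw)
  SiO2: 110.1·0.9950 + 70.18·0.3289 = 132.6 pbw (target 132.6 pbw)
Glass mass check: the batch minus its LOI: 250.0 pbw (targets for the oxides total 250.0 pbw; with the basis standing at 250.0 pbw — rounding explains the deltas).
Adding the batch up: Σ batch = 295.0 pbw; the LOI term Σ batch·LOI equals 44.98 pbw; as yield: glass ÷ batch → 84.75%.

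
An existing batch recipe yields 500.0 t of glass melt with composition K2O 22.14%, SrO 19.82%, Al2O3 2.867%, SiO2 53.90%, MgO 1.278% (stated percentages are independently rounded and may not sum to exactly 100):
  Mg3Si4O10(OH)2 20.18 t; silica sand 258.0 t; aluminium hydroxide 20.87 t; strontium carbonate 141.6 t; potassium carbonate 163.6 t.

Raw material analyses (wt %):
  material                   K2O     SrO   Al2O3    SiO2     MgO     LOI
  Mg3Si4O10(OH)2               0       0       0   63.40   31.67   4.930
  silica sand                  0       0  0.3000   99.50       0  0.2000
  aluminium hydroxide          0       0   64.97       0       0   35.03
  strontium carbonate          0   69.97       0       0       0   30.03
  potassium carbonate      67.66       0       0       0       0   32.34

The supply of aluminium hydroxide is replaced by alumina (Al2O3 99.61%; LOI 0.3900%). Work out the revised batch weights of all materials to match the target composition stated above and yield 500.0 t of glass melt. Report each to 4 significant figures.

Each numeric step maintains full float precision through every step. Values along the way are shown, with 4-significant-digit rounding, in the printout — every reported number carries a single rounding; the derived quantities, including five oxide percentages, glass mass, the yield, totals, ignition loss, are recomputed using the weight values at 500.0 t of glass at full float precision as set out in problem or answer.
The oxide mass targets at 500.0 t glass melt:
  K2O: 22.14% × 500.0 = 110.7 t
  SrO: 19.82% × 500.0 = 99.10 t
  Al2O3: 2.867% × 500.0 = 14.34 t
  SiO2: 53.90% × 500.0 = 269.5 t
  MgO: 1.278% × 500.0 = 6.390 t
Per-oxide balance check per the reported batch figures, at the basis given (delivered sums recover each target modulo rounding of the values):
  K2O: 163.6·0.6766 = 110.7 t (target 110.7 t)
  SrO: 141.6·0.6997 = 99.08 t (target 99.10 t)
  Al2O3: 258.0·0.003000 + 13.61·0.9961 = 14.33 t (target 14.34 t)
  SiO2: 20.18·0.6340 + 258.0·0.9950 = 269.5 t (target 269.5 t)
  MgO: 20.18·0.3167 = 6.391 t (target 6.390 t)
Glass-mass bookkeeping: total charge less LOI = 500.0 t (summing oxide targets gives 500.0 t; basis as stated: 500.0 t — differing by rounding only).
Adding the batch up: Σ batch = 597.0 t; LOI loss = Σ batch·LOI = 96.99 t; yield, glass over the total, = 83.75%.

Revised batch per 500.0 t glass melt:
  Mg3Si4O10(OH)2: 20.18 t
  silica sand: 258.0 t
  alumina: 13.61 t
  strontium carbonate: 141.6 t
  potassium carbonate: 163.6 t
Total batch = 597.0 t; LOI loss = 96.99 t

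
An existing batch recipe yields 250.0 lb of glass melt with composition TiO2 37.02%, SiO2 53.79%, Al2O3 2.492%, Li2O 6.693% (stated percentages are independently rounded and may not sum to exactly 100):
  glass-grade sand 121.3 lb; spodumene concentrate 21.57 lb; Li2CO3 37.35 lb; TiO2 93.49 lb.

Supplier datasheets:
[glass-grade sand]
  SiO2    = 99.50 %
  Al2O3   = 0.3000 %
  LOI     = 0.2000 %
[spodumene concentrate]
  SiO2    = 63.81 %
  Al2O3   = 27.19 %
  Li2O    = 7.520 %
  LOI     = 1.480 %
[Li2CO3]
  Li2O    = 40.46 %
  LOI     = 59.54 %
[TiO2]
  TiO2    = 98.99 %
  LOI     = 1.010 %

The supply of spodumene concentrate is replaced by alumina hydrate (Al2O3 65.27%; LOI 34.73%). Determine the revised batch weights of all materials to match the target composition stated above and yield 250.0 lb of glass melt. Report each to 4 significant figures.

Full float precision is kept from start to finish. In-progress results are shown, rounded to four significant figures, when written out; each reported result takes a single rounding. All derived quantities (yield, ignition loss, four oxide percentages, net glass mass, the totals) are re-derived from the batch weights for 250.0 lb of glass at exact precision exactly as printed in the question or the answer.
Oxide-by-oxide targets in 250.0 lb glass melt:
  TiO2: 37.02% × 250.0 = 92.55 lb
  SiO2: 53.79% × 250.0 = 134.5 lb
  Al2O3: 2.492% × 250.0 = 6.230 lb
  Li2O: 6.693% × 250.0 = 16.73 lb
Mass-balance tally per oxide per the reported batch figures, relative to the basis at hand (target by target, the sums agree within answer rounding):
  TiO2: 93.49·0.9899 = 92.55 lb (target 92.55 lb)
  SiO2: 135.2·0.9950 = 134.5 lb (target 134.5 lb)
  Al2O3: 135.2·0.003000 + 8.924·0.6527 = 6.230 lb (target 6.230 lb)
  Li2O: 41.36·0.4046 = 16.73 lb (target 16.73 lb)
Auditing the glass mass value: the batch minus its LOI: 250.0 lb (summing oxide targets gives 250.0 lb; versus the stated basis of 250.0 lb — any gap is answer rounding).
Summing the batch: Σ batch = 279.0 lb; LOI loss = Σ batch·LOI = 28.94 lb; as yield: glass ÷ batch → 89.63%.

Revised batch per 250.0 lb glass melt:
  glass-grade sand: 135.2 lb
  alumina hydrate: 8.924 lb
  Li2CO3: 41.36 lb
  TiO2: 93.49 lb
Total batch = 279.0 lb; LOI loss = 28.94 lb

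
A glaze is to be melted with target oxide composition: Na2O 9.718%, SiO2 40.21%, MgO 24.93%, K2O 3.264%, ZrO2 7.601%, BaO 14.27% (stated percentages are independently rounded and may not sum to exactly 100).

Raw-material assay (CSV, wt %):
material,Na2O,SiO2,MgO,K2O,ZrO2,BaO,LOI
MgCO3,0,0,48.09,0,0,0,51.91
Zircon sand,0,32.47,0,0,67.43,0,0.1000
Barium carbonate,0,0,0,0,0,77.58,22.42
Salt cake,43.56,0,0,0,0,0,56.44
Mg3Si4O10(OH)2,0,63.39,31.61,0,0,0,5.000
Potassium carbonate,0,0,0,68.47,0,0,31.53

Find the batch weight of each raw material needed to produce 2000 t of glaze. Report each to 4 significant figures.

Mid-chain values are printed (rounded to four significant digits) in the working; all arithmetic runs at full float precision at every stage; a single rounding yields every reported number; all derived quantities are recomputed from the batch weights for 2000 t of glass in full float precision (net glass mass, totals, LOI, the yield, the six compositions), precisely as stated by the problem or answer text.
The oxide mass targets at 2000 t glaze:
  Na2O: 9.718% × 2000 = 194.4 t
  SiO2: 40.21% × 2000 = 804.2 t
  MgO: 24.93% × 2000 = 498.6 t
  K2O: 3.264% × 2000 = 65.28 t
  ZrO2: 7.601% × 2000 = 152.0 t
  BaO: 14.27% × 2000 = 285.4 t
Oxide-by-oxide audit per the reported batch figures, against the basis in use (delivered sums recover each target up to rounding of the answer):
  Na2O: 446.2·0.4356 = 194.4 t (target 194.4 t)
  SiO2: 225.4·0.3247 + 1153·0.6339 = 804.1 t (target 804.2 t)
  MgO: 278.8·0.4809 + 1153·0.3161 = 498.5 t (target 498.6 t)
  K2O: 95.34·0.6847 = 65.28 t (target 65.28 t)
  ZrO2: 225.4·0.6743 = 152.0 t (target 152.0 t)
  BaO: 367.9·0.7758 = 285.4 t (target 285.4 t)
Glass mass check: whole batch net of LOI = 2000 t (targets for the oxides total 2000 t; basis as stated: 2000 t — a pure rounding effect).
Total batch = Σ batch = 2567 t; ignition loss, Σ(batch × LOI) = 567.0 t; as yield: glass ÷ batch → 77.91%.

Batch per 2000 t glaze:
  MgCO3: 278.8 t
  Zircon sand: 225.4 t
  Barium carbonate: 367.9 t
  Salt cake: 446.2 t
  Mg3Si4O10(OH)2: 1153 t
  Potassium carbonate: 95.34 t
Total batch = 2567 t; LOI loss = 567.0 t; yield = 77.91%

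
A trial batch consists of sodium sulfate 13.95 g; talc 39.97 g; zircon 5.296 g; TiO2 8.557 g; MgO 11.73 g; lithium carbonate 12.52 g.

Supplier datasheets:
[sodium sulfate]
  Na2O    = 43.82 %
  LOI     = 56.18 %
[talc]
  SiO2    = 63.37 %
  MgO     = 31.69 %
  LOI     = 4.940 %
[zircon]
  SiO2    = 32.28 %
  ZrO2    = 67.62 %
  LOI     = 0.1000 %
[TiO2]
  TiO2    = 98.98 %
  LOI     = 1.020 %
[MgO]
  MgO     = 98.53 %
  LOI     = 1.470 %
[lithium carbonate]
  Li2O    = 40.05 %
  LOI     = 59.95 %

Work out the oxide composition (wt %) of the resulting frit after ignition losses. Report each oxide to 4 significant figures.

Working values are displayed, rounded to 4 significant figures, in the working. The working math carries exact precision through the solve; each reported number is rounded exactly once; the derived quantities (the totals, six oxide percentages, yield, net glass mass, ignition loss) are re-derived in exact precision from the batch weights at 74.44 g of glass exactly as shown in question or answer.
What the batch supplies per oxide:
  Na2O: 13.95·0.4382 = 6.113 g
  SiO2: 39.97·0.6337 + 5.296·0.3228 = 27.04 g
  Li2O: 12.52·0.4005 = 5.014 g
  TiO2: 8.557·0.9898 = 8.470 g
  ZrO2: 5.296·0.6762 = 3.581 g
  MgO: 39.97·0.3169 + 11.73·0.9853 = 24.22 g
LOI: 13.95·0.5618 + 39.97·0.04940 + 5.296·0.001000 + 8.557·0.01020 + 11.73·0.01470 + 12.52·0.5995 = 17.58 g
Glass = total batch minus LOI = 92.02 − 17.58 = 74.44 g (the oxide masses sum to this)
each oxide over glass, ×100, is wt %

Glass mass = 74.44 g (batch 92.02 − LOI 17.58).
Composition: Na2O 8.212%, SiO2 36.32%, Li2O 6.736%, TiO2 11.38%, ZrO2 4.811%, MgO 32.54%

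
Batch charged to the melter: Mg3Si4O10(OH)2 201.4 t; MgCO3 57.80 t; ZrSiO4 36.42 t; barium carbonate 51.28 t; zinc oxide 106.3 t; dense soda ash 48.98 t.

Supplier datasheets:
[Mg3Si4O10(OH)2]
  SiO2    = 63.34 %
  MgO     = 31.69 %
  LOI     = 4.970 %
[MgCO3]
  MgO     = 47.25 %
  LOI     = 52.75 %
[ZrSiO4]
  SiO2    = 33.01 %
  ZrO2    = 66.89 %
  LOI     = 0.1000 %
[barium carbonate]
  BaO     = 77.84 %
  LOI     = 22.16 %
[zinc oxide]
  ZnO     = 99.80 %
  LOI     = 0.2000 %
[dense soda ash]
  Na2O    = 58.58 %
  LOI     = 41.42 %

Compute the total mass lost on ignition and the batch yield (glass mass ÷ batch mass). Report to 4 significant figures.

All internal work keeps full precision at all times — the intermediate values are displayed rounded to 4 significant figures as written — a single rounding yields each reported number; the derived quantities are carried using the weight values for 429.8 t of glass in full precision (yield, totals, net glass mass, ignition loss, the six compositions), exactly as printed in question or answer.
Per-material ignition loss:
  Mg3Si4O10(OH)2: 201.4 × 0.04970 = 10.01 t
  MgCO3: 57.80 × 0.5275 = 30.49 t
  ZrSiO4: 36.42 × 0.001000 = 0.03642 t
  barium carbonate: 51.28 × 0.2216 = 11.36 t
  zinc oxide: 106.3 × 0.002000 = 0.2126 t
  dense soda ash: 48.98 × 0.4142 = 20.29 t
Total LOI = 72.40 t
Glass = batch − LOI = 502.2 − 72.40 = 429.8 t

LOI loss = 72.40 t; glass = 429.8 t; yield = 85.58%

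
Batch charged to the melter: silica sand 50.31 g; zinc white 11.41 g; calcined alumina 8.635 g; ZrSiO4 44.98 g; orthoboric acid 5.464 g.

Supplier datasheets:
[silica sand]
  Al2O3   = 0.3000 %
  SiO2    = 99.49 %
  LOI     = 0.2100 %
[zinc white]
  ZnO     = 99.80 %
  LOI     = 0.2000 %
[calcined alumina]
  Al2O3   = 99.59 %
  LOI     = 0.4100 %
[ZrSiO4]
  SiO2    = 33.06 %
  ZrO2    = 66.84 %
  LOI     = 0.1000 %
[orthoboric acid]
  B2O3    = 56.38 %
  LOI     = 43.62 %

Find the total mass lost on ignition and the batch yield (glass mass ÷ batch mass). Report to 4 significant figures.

The whole derivation maintains full precision at every stage. In-progress results appear rounded to four significant figures as written. A single rounding completes every reported value — derived quantities (ignition loss, glass mass, the yield, the totals, five oxide percentages) are computed from the weighed amounts on 118.2 g of glass at full float precision, exactly as printed in the problem or answer text.
Per-material ignition loss:
  silica sand: 50.31 × 0.002100 = 0.1057 g
  zinc white: 11.41 × 0.002000 = 0.02282 g
  calcined alumina: 8.635 × 0.004100 = 0.03540 g
  ZrSiO4: 44.98 × 0.001000 = 0.04498 g
  orthoboric acid: 5.464 × 0.4362 = 2.383 g
Total LOI = 2.592 g
Glass = batch − LOI = 120.8 − 2.592 = 118.2 g

LOI loss = 2.592 g; glass = 118.2 g; yield = 97.85%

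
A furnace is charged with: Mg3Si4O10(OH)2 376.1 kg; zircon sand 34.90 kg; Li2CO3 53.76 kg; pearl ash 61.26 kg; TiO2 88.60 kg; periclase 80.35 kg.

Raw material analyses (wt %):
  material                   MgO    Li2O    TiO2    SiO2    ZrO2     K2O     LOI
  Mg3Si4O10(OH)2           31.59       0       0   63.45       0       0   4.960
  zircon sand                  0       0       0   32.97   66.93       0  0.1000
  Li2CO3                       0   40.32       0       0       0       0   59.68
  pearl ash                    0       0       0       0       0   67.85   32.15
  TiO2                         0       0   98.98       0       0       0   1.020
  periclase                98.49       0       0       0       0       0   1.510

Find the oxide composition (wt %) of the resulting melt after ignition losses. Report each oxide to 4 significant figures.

Glass mass = 622.4 kg (batch 695.0 − LOI 72.59).
Composition: MgO 31.80%, Li2O 3.483%, TiO2 14.09%, SiO2 40.19%, ZrO2 3.753%, K2O 6.678%

All arithmetic keeps full float precision end to end. In-progress results are shown rounded off to 4 significant figures as written; each reported result is rounded a single time; derived quantities (LOI, the six compositions, net glass mass, the totals, the yield) are re-derived from the weighed amounts on 622.4 kg of glass at full precision as they appear in the problem or the answer.
Per-oxide mass from batch:
  MgO: 376.1·0.3159 + 80.35·0.9849 = 197.9 kg
  Li2O: 53.76·0.4032 = 21.68 kg
  TiO2: 88.60·0.9898 = 87.70 kg
  SiO2: 376.1·0.6345 + 34.90·0.3297 = 250.1 kg
  ZrO2: 34.90·0.6693 = 23.36 kg
  K2O: 61.26·0.6785 = 41.56 kg
LOI: 376.1·0.04960 + 34.90·0.001000 + 53.76·0.5968 + 61.26·0.3215 + 88.60·0.01020 + 80.35·0.01510 = 72.59 kg
Resulting glass, batch − LOI: 695.0 − 72.59 = 622.4 kg (equal to the oxide-mass sum)
wt % = 100 × oxide mass / glass mass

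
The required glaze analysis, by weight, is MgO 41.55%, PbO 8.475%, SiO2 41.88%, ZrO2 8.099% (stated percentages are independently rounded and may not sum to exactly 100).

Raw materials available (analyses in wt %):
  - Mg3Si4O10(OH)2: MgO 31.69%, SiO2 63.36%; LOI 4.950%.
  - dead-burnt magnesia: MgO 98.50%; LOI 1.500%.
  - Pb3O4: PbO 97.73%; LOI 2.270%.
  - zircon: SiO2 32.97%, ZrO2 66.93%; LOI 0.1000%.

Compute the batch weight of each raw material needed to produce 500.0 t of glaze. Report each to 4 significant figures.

The working math carries full float precision at all times; mid-chain values are printed, rounded to 4 significant digits, at each printed step. Every reported value is rounded exactly once. The derived quantities are re-derived at full float precision (net glass mass, the totals, ignition loss, the four compositions, yield) using the weight values on 500.0 t of glass as written in either problem or answer.
Target oxide masses per 500.0 t glaze:
  MgO: 41.55% × 500.0 = 207.8 t
  PbO: 8.475% × 500.0 = 42.38 t
  SiO2: 41.88% × 500.0 = 209.4 t
  ZrO2: 8.099% × 500.0 = 40.49 t
Per-oxide balance check working from each reported weight, for the quoted basis mass (delivered sums recover each target up to rounding of the answer):
  MgO: 299.0·0.3169 + 114.7·0.9850 = 207.7 t (target 207.8 t)
  PbO: 43.36·0.9773 = 42.38 t (target 42.38 t)
  SiO2: 299.0·0.6336 + 60.50·0.3297 = 209.4 t (target 209.4 t)
  ZrO2: 60.50·0.6693 = 40.49 t (target 40.49 t)
Glass-mass closure: batch Σ − ignition loss = 500.0 t (the targets, summed, come to 500.0 t; versus the stated basis of 500.0 t — a pure rounding effect).
Total batch = Σ batch = 517.6 t; Σ batch·LOI gives LOI loss = 17.57 t; yield: glass divided by total = 96.61%.

Batch per 500.0 t glaze:
  Mg3Si4O10(OH)2: 299.0 t
  dead-burnt magnesia: 114.7 t
  Pb3O4: 43.36 t
  zircon: 60.50 t
Total batch = 517.6 t; LOI loss = 17.57 t; yield = 96.61%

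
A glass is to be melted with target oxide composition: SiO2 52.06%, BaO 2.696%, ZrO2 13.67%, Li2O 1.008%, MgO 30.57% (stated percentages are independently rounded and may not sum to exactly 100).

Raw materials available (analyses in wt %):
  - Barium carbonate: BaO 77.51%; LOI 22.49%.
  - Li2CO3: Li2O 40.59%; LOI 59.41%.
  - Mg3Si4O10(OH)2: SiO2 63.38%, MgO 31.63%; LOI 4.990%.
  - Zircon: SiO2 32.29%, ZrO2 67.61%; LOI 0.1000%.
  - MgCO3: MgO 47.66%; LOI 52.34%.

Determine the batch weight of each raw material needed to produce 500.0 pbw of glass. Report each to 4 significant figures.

Full float precision is maintained in every operation; values along the way appear rounded to four significant digits alongside each step — every reported number takes just one rounding; derived quantities are rebuilt at full precision (totals, yield, glass mass, five oxide percentages, ignition loss) starting from the weights at 500.0 pbw of glass as given in either problem or answer.
The oxide mass targets at 500.0 pbw glass:
  SiO2: 52.06% × 500.0 = 260.3 pbw
  BaO: 2.696% × 500.0 = 13.48 pbw
  ZrO2: 13.67% × 500.0 = 68.35 pbw
  Li2O: 1.008% × 500.0 = 5.040 pbw
  MgO: 30.57% × 500.0 = 152.8 pbw
Sums-versus-targets review from the weights as reported, under the basis named above (sums match the target masses exact up to rounding of places):
  SiO2: 359.2·0.6338 + 101.1·0.3229 = 260.3 pbw (target 260.3 pbw)
  BaO: 17.39·0.7751 = 13.48 pbw (target 13.48 pbw)
  ZrO2: 101.1·0.6761 = 68.35 pbw (target 68.35 pbw)
  Li2O: 12.42·0.4059 = 5.041 pbw (target 5.040 pbw)
  MgO: 359.2·0.3163 + 82.33·0.4766 = 152.9 pbw (target 152.8 pbw)
Glass-mass closure: total charge less LOI = 500.0 pbw (summing oxide targets gives 500.0 pbw; versus the stated basis of 500.0 pbw — gaps are rounding artifacts).
Adding the batch up: Σ batch = 572.4 pbw; LOI loss = Σ batch·LOI = 72.41 pbw; the yield ratio, glass ÷ batch: 87.35%.

Batch per 500.0 pbw glass:
  Barium carbonate: 17.39 pbw
  Li2CO3: 12.42 pbw
  Mg3Si4O10(OH)2: 359.2 pbw
  Zircon: 101.1 pbw
  MgCO3: 82.33 pbw
Total batch = 572.4 pbw; LOI loss = 72.41 pbw; yield = 87.35%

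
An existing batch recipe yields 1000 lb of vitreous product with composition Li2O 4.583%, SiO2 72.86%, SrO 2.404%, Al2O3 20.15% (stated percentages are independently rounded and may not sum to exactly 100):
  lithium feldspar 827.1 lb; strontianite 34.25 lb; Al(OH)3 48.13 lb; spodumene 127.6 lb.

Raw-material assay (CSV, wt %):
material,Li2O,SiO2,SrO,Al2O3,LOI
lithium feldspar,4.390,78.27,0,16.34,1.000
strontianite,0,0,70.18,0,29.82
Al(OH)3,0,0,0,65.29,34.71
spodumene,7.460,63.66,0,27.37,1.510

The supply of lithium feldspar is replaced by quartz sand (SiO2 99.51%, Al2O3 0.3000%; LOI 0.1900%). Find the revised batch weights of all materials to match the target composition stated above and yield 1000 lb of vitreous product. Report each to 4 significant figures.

Every computation keeps full float precision from start to finish — mid-chain values appear (rounded to 4 significant digits) within the worked lines; a single rounding completes each reported result — the derived quantities, including the yield, LOI, glass mass, four oxide percentages, totals, are recomputed from the weighed amounts at 1000 lb of glass at full precision, precisely as stated by the problem or the answer.
Target masses of each oxide per 1000 lb vitreous product:
  Li2O: 4.583% × 1000 = 45.83 lb
  SiO2: 72.86% × 1000 = 728.6 lb
  SrO: 2.404% × 1000 = 24.04 lb
  Al2O3: 20.15% × 1000 = 201.5 lb
Oxide-by-oxide audit working from each reported weight, at the basis given (delivered sums recover each target up to rounding of the answer):
  Li2O: 614.3·0.07460 = 45.83 lb (target 45.83 lb)
  SiO2: 339.2·0.9951 + 614.3·0.6366 = 728.6 lb (target 728.6 lb)
  SrO: 34.25·0.7018 = 24.04 lb (target 24.04 lb)
  Al2O3: 339.2·0.003000 + 49.53·0.6529 + 614.3·0.2737 = 201.5 lb (target 201.5 lb)
Auditing the glass mass value: whole batch net of LOI = 1000 lb (summing oxide targets gives 1000 lb; against the stated basis, 1000 lb — gaps are rounding artifacts).
Batch grand total — Σ batch = 1037 lb; LOI loss = Σ batch·LOI = 37.33 lb; glass ÷ batch gives a yield of 96.40%.

Revised batch per 1000 lb vitreous product:
  quartz sand: 339.2 lb
  strontianite: 34.25 lb
  Al(OH)3: 49.53 lb
  spodumene: 614.3 lb
Total batch = 1037 lb; LOI loss = 37.33 lb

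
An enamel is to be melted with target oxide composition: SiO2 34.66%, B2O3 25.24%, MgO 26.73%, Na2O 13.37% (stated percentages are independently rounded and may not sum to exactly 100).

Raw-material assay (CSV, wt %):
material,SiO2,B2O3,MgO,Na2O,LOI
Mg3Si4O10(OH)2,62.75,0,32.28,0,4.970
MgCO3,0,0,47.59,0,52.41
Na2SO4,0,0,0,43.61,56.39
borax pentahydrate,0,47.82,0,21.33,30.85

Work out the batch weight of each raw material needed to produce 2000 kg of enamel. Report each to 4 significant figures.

Full precision is kept all the way through. Values along the way are displayed (rounded to 4 significant figures) in the printout; exactly one rounding goes into each reported figure; derived quantities are carried using the weight values at 2000 kg of glass at full precision (glass mass, yield, ignition loss, the four compositions, totals) as they appear in the problem or answer text.
Target oxide masses per 2000 kg enamel:
  SiO2: 34.66% × 2000 = 693.2 kg
  B2O3: 25.24% × 2000 = 504.8 kg
  MgO: 26.73% × 2000 = 534.6 kg
  Na2O: 13.37% × 2000 = 267.4 kg
A balance pass over the oxides, working from each reported weight, on the stated basis (oxide sums agree with the targets within answer rounding):
  SiO2: 1105·0.6275 = 693.4 kg (target 693.2 kg)
  B2O3: 1056·0.4782 = 505.0 kg (target 504.8 kg)
  MgO: 1105·0.3228 + 374.0·0.4759 = 534.7 kg (target 534.6 kg)
  Na2O: 96.85·0.4361 + 1056·0.2133 = 267.5 kg (target 267.4 kg)
The glass-mass cross-check: total charge less LOI = 2001 kg (oxide target masses add up to 2000 kg; the stated basis being 2000 kg — differing by rounding only).
Total batch = Σ batch = 2632 kg; ignition loss, Σ(batch × LOI) = 631.3 kg; yield = glass ÷ total batch = 76.01%.

Batch per 2000 kg enamel:
  Mg3Si4O10(OH)2: 1105 kg
  MgCO3: 374.0 kg
  Na2SO4: 96.85 kg
  borax pentahydrate: 1056 kg
Total batch = 2632 kg; LOI loss = 631.3 kg; yield = 76.01%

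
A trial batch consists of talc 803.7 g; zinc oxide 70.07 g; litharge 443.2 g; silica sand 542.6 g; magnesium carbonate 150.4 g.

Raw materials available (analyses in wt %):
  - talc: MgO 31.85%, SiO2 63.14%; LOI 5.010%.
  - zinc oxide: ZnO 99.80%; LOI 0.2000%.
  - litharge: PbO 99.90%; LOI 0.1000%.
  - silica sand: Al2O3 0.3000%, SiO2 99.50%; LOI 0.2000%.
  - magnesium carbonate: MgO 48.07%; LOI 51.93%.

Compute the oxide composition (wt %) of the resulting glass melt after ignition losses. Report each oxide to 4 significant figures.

Glass mass = 1890 g (batch 2010 − LOI 120.0).
Composition: MgO 17.37%, Al2O3 0.08613%, SiO2 55.42%, ZnO 3.700%, PbO 23.43%

Mid-chain values appear with 4-significant-figure rounding when written out — all arithmetic holds full float precision at all times. Each reported number carries a single rounding — all derived quantities (LOI, the yield, the totals, the five compositions, glass mass) are re-derived at full float precision using the weight values at 1890 g of glass as quoted within the question or the answer.
Delivered oxide masses:
  MgO: 803.7·0.3185 + 150.4·0.4807 = 328.3 g
  Al2O3: 542.6·0.003000 = 1.628 g
  SiO2: 803.7·0.6314 + 542.6·0.9950 = 1047 g
  ZnO: 70.07·0.9980 = 69.93 g
  PbO: 443.2·0.9990 = 442.8 g
LOI: 803.7·0.05010 + 70.07·0.002000 + 443.2·0.001000 + 542.6·0.002000 + 150.4·0.5193 = 120.0 g
Glass = total batch minus LOI = 2010 − 120.0 = 1890 g (the oxide masses sum to this)
each oxide over glass, ×100, is wt %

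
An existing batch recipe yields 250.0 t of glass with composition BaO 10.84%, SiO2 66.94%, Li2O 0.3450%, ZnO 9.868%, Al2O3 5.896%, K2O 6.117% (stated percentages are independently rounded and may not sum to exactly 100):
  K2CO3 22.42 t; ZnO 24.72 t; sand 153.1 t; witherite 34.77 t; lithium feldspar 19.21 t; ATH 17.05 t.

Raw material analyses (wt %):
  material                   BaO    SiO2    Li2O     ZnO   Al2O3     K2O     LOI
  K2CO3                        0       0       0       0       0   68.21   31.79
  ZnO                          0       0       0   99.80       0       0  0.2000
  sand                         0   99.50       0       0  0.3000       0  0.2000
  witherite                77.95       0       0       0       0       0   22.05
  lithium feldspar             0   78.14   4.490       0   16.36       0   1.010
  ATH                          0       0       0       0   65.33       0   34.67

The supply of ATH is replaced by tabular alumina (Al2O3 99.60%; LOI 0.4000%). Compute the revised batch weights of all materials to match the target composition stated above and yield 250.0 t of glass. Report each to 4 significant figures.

The intermediate values are shown, rounded to four significant digits, as written — all internal work carries exact precision in every operation — exactly one rounding lands on every reported result — all derived quantities are recomputed using the weight values for 250.0 t of glass at full precision (yield, glass mass, totals, LOI, the six compositions) exactly as printed in problem or answer.
Per-oxide target masses for 250.0 t glass:
  BaO: 10.84% × 250.0 = 27.10 t
  SiO2: 66.94% × 250.0 = 167.4 t
  Li2O: 0.3450% × 250.0 = 0.8625 t
  ZnO: 9.868% × 250.0 = 24.67 t
  Al2O3: 5.896% × 250.0 = 14.74 t
  K2O: 6.117% × 250.0 = 15.29 t
A balance pass over the oxides, applying the batch weights above, against the basis in use (summed amounts equal target values net of answer rounding effects):
  BaO: 34.77·0.7795 = 27.10 t (target 27.10 t)
  SiO2: 153.1·0.9950 + 19.21·0.7814 = 167.3 t (target 167.4 t)
  Li2O: 19.21·0.04490 = 0.8625 t (target 0.8625 t)
  ZnO: 24.72·0.9980 = 24.67 t (target 24.67 t)
  Al2O3: 153.1·0.003000 + 19.21·0.1636 + 11.18·0.9960 = 14.74 t (target 14.74 t)
  K2O: 22.42·0.6821 = 15.29 t (target 15.29 t)
Auditing the glass mass value: batch Σ − ignition loss = 250.0 t (summing oxide targets gives 250.0 t; against the stated basis, 250.0 t — a pure rounding effect).
Total batch = Σ batch = 265.4 t; LOI loss = Σ batch·LOI = 15.39 t; yield, glass over the total, = 94.20%.

Revised batch per 250.0 t glass:
  K2CO3: 22.42 t
  ZnO: 24.72 t
  sand: 153.1 t
  witherite: 34.77 t
  lithium feldspar: 19.21 t
  tabular alumina: 11.18 t
Total batch = 265.4 t; LOI loss = 15.39 t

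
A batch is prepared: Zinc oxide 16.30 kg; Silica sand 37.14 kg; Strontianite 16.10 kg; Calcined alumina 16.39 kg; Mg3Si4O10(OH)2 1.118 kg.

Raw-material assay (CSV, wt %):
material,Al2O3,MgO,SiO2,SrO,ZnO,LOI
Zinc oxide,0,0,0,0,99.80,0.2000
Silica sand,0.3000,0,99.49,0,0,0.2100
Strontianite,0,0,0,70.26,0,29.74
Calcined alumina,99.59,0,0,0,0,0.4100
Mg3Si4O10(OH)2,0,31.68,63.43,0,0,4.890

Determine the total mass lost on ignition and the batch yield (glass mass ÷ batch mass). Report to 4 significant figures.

LOI loss = 5.021 kg; glass = 82.03 kg; yield = 94.23%

Intermediates are printed, with 4-significant-digit rounding, as written — all arithmetic holds exact precision in all steps — exactly one rounding is applied to every reported result. The derived quantities are rebuilt from the batch weights for 82.03 kg of glass in exact precision (ignition loss, yield, totals, the five compositions, net glass mass) precisely as stated by question or answer.
Material-by-material LOI:
  Zinc oxide: 16.30 × 0.002000 = 0.03260 kg
  Silica sand: 37.14 × 0.002100 = 0.07799 kg
  Strontianite: 16.10 × 0.2974 = 4.788 kg
  Calcined alumina: 16.39 × 0.004100 = 0.06720 kg
  Mg3Si4O10(OH)2: 1.118 × 0.04890 = 0.05467 kg
Total LOI = 5.021 kg
Glass = batch − LOI = 87.05 − 5.021 = 82.03 kg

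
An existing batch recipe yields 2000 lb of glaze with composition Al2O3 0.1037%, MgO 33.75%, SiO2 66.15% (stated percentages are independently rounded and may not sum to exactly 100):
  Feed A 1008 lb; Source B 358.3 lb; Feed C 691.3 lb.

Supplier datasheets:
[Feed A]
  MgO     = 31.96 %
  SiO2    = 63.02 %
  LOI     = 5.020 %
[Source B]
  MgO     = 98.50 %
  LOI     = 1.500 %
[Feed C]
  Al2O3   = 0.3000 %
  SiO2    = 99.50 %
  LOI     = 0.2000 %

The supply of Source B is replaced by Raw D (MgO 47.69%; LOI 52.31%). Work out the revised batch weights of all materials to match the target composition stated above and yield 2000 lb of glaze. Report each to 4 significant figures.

Intermediates are printed with 4-significant-figure rounding as written. The whole derivation holds full precision from start to finish — every reported number takes exactly one rounding; derived quantities are carried in full float precision (the yield, ignition loss, totals, the three compositions, glass mass) from the batch weights on 2000 lb of glass, as written in the question or the answer.
Oxide-by-oxide targets in 2000 lb glaze:
  Al2O3: 0.1037% × 2000 = 2.074 lb
  MgO: 33.75% × 2000 = 675.0 lb
  SiO2: 66.15% × 2000 = 1323 lb
Mass-balance tally per oxide per the reported batch figures, against the basis in use (target by target, the sums agree given rounding of the digits):
  Al2O3: 691.3·0.003000 = 2.074 lb (target 2.074 lb)
  MgO: 1008·0.3196 + 740.0·0.4769 = 675.1 lb (target 675.0 lb)
  SiO2: 1008·0.6302 + 691.3·0.9950 = 1323 lb (target 1323 lb)
Mass balance on the glass: the batch minus its LOI: 2000 lb (the targets, summed, come to 2000 lb; basis as stated: 2000 lb — differing by rounding only).
Total batch = Σ batch = 2439 lb; loss to ignition Σ batch·LOI = 439.1 lb; the yield ratio, glass ÷ batch: 82.00%.

Revised batch per 2000 lb glaze:
  Feed A: 1008 lb
  Raw D: 740.0 lb
  Feed C: 691.3 lb
Total batch = 2439 lb; LOI loss = 439.1 lb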